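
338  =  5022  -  4684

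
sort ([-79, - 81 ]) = [-81 , - 79 ]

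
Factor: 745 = 5^1 * 149^1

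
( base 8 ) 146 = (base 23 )4a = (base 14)74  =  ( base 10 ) 102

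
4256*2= 8512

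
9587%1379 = 1313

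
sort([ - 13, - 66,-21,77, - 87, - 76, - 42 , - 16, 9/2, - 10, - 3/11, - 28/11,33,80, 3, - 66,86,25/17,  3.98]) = [ - 87, - 76, - 66, - 66, - 42, - 21, - 16, - 13 , - 10, - 28/11 , - 3/11, 25/17,3,3.98,9/2,33,77,80,  86 ]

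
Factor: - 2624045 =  - 5^1*83^1*6323^1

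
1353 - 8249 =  - 6896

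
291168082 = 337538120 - 46370038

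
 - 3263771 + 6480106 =3216335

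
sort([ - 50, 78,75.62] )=[-50,75.62,78] 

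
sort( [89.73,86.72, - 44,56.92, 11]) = [-44, 11 , 56.92, 86.72, 89.73]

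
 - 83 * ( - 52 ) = 4316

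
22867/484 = 47+119/484 = 47.25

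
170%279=170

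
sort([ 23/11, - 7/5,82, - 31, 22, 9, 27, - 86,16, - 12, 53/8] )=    [ - 86, - 31, - 12, - 7/5,23/11, 53/8 , 9, 16,22, 27,82]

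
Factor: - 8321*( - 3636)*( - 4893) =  - 2^2*3^3*7^1 *53^1 * 101^1 * 157^1*233^1 = - 148038478308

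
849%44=13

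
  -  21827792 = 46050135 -67877927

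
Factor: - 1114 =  - 2^1*557^1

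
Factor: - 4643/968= -2^( - 3)*11^(  -  2)*4643^1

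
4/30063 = 4/30063= 0.00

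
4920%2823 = 2097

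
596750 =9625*62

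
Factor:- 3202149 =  - 3^1 * 1067383^1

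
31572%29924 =1648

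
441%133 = 42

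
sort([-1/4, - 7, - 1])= [ - 7, - 1, - 1/4]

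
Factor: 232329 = 3^1*43^1 * 1801^1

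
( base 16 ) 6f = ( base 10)111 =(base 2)1101111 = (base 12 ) 93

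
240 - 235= 5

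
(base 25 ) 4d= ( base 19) 5I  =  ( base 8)161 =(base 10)113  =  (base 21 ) 58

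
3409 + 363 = 3772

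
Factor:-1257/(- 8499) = 419/2833 = 419^1 * 2833^( -1) 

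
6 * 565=3390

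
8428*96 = 809088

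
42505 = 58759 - 16254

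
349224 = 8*43653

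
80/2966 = 40/1483 = 0.03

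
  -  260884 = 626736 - 887620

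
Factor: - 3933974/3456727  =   -2^1*11^1 * 19^( - 1 )*43^(-1) * 4231^( - 1)*178817^1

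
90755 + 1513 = 92268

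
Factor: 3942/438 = 9 = 3^2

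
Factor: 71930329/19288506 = 2^(-1)*3^(-1)*17^(  -  1 )*67^1*127^ (-1)*1489^( - 1)*1073587^1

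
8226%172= 142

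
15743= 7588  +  8155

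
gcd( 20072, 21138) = 26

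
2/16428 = 1/8214= 0.00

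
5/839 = 5/839 = 0.01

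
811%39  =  31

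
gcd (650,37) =1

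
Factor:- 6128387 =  - 6128387^1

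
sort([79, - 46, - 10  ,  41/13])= [ - 46, - 10, 41/13,79]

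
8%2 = 0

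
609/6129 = 203/2043 = 0.10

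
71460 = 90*794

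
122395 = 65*1883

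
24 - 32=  - 8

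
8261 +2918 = 11179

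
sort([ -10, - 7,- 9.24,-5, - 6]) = [  -  10,-9.24, -7, - 6, - 5]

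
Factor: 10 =2^1*5^1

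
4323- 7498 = - 3175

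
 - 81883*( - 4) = 327532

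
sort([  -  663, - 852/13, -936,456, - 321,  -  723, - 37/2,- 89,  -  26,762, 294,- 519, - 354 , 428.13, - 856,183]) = [ - 936, - 856, - 723,  -  663, - 519, - 354, - 321, -89, - 852/13, - 26,-37/2,183,294,  428.13,456,762 ] 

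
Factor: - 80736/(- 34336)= 3^1*29^1 * 37^ ( - 1 ) = 87/37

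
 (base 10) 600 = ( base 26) n2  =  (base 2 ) 1001011000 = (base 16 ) 258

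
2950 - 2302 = 648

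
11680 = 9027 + 2653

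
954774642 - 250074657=704699985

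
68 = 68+0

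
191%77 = 37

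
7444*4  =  29776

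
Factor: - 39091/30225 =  -3^(- 1 )*5^(- 2)*97^1=- 97/75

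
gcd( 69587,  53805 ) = 1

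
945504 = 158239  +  787265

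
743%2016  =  743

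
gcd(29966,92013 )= 1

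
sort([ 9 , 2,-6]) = [ -6, 2, 9]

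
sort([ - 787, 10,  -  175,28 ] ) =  [ - 787, - 175 , 10, 28]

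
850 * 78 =66300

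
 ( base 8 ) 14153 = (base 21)E3E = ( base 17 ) 14ac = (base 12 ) 374B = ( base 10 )6251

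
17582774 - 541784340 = -524201566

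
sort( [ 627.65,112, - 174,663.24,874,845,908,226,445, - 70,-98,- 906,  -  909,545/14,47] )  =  [-909, - 906,- 174 , - 98,-70,545/14,47, 112,226,445,627.65,663.24,845,874,908 ]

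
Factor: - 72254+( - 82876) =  -2^1*3^1*5^1*5171^1  =  -  155130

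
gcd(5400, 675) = 675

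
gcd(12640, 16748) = 316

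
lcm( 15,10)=30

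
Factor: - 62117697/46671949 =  - 3^1*1013^( - 1)*46073^( - 1)*20705899^1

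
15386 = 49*314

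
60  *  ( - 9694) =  - 581640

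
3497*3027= 10585419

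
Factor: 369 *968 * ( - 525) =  - 2^3*3^3*5^2*7^1  *  11^2*41^1=- 187525800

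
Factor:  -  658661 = - 709^1*929^1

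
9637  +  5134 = 14771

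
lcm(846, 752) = 6768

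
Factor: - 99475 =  - 5^2*23^1*173^1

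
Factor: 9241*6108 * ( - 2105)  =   - 2^2*3^1*5^1*421^1*509^1 * 9241^1=- 118814678940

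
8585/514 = 16 + 361/514 = 16.70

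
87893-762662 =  -674769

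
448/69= 448/69=6.49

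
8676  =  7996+680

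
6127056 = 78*78552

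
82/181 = 82/181 = 0.45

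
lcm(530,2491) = 24910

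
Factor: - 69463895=  -  5^1  *  13892779^1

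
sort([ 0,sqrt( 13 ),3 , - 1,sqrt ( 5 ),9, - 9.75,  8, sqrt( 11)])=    [  -  9.75, - 1,0,sqrt(5), 3,  sqrt (11), sqrt(13 ),  8,  9]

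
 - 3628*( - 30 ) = 108840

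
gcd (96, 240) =48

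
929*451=418979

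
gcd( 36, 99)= 9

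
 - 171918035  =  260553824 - 432471859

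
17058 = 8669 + 8389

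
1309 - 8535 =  - 7226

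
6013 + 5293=11306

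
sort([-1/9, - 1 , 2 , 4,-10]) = [ - 10,-1, - 1/9,2, 4]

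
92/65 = 1 + 27/65 = 1.42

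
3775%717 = 190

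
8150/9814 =4075/4907=   0.83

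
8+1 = 9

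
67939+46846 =114785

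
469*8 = 3752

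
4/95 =4/95 = 0.04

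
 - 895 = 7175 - 8070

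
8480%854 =794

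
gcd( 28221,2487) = 3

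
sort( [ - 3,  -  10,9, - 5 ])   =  [ - 10, - 5, - 3, 9]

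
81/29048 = 81/29048 = 0.00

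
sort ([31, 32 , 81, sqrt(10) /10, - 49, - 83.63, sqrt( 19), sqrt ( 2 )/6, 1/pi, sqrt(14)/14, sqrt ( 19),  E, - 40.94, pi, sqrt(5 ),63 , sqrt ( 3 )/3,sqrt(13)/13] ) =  [ - 83.63, - 49, - 40.94,sqrt( 2 )/6, sqrt(14 )/14, sqrt( 13)/13, sqrt ( 10)/10,1/pi , sqrt ( 3)/3 , sqrt( 5 ),E, pi, sqrt(19),sqrt(19 ),31,32,63,81 ] 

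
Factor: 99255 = 3^1*5^1*13^1 * 509^1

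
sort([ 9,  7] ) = [ 7,9 ]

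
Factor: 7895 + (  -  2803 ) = 5092= 2^2*19^1*67^1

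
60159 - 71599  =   - 11440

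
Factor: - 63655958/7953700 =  - 31827979/3976850 = - 2^ ( - 1 )*5^( - 2)*31^1*79537^( - 1 ) * 1026709^1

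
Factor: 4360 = 2^3*5^1*109^1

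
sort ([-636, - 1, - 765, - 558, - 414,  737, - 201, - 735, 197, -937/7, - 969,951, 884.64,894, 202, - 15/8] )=[ - 969, - 765, - 735, - 636,- 558,  -  414,  -  201,  -  937/7 , - 15/8,  -  1, 197,202,737, 884.64, 894 , 951] 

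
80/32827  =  80/32827 = 0.00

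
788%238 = 74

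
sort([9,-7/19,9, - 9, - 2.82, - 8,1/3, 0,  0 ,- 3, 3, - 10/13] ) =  [  -  9, - 8, - 3, - 2.82, - 10/13,-7/19, 0,  0,1/3, 3, 9, 9 ] 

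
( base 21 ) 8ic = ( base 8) 7516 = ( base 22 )822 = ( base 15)1263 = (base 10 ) 3918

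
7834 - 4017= 3817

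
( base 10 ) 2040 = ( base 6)13240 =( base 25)36F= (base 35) 1NA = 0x7f8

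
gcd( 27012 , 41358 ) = 6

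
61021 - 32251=28770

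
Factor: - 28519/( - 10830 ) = 2^( - 1) *3^(  -  1 )*5^( -1 )*79^1  =  79/30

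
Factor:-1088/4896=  - 2^1 * 3^( - 2 )= -  2/9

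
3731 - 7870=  - 4139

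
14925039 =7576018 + 7349021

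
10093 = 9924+169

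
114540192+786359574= 900899766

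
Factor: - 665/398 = - 2^(- 1)*5^1 * 7^1*19^1*199^( - 1) 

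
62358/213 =20786/71 = 292.76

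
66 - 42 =24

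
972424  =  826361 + 146063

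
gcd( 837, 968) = 1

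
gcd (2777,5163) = 1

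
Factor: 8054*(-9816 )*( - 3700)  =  292514836800 = 2^6 * 3^1 * 5^2 * 37^1 * 409^1*4027^1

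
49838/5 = 49838/5 = 9967.60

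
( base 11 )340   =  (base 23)hg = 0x197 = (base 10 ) 407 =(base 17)16G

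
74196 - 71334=2862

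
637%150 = 37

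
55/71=55/71 = 0.77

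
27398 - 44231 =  - 16833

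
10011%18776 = 10011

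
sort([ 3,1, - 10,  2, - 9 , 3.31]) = [-10,-9,1, 2,3 , 3.31] 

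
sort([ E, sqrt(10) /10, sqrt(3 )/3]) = [ sqrt( 10)/10, sqrt (3 ) /3, E ]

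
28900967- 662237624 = -633336657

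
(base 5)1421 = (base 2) 11101100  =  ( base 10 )236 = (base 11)1A5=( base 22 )AG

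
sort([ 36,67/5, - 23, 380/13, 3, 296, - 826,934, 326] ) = [ - 826, - 23,3, 67/5 , 380/13,36 , 296, 326,934] 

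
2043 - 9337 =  - 7294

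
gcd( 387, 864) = 9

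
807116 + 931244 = 1738360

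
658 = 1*658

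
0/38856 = 0 = 0.00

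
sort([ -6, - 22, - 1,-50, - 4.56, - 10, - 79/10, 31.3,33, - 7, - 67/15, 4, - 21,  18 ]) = [ - 50, - 22, - 21 , - 10 , - 79/10,-7, - 6, -4.56,-67/15,  -  1, 4, 18, 31.3,33]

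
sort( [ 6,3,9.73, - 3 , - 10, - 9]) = [ - 10, - 9, - 3,  3, 6,9.73 ] 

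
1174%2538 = 1174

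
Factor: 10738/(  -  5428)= - 91/46  =  - 2^( - 1 )*7^1*13^1*23^ (-1) 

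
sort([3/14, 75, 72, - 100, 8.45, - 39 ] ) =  [ - 100 , - 39,  3/14, 8.45 , 72,75] 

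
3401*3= 10203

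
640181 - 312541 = 327640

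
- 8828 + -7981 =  - 16809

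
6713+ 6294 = 13007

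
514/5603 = 514/5603 = 0.09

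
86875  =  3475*25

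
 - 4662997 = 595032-5258029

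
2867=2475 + 392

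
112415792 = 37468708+74947084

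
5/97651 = 5/97651  =  0.00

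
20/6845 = 4/1369 = 0.00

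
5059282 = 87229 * 58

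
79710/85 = 937  +  13/17 = 937.76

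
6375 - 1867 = 4508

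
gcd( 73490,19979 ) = 1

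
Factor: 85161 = 3^1*28387^1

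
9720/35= 277+5/7= 277.71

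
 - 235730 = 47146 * ( - 5 )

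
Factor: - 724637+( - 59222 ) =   -  783859 = -463^1 * 1693^1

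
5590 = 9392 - 3802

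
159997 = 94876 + 65121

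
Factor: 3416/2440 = 7/5=   5^( - 1)*7^1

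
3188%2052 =1136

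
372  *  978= 363816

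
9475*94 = 890650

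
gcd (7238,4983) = 11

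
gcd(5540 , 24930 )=2770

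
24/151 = 24/151 = 0.16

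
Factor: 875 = 5^3*7^1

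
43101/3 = 14367 = 14367.00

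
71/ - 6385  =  -1  +  6314/6385 = -  0.01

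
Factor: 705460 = 2^2*5^1*7^1*5039^1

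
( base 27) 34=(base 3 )10011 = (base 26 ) 37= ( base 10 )85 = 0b1010101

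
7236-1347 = 5889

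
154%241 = 154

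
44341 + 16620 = 60961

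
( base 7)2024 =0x2C0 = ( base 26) 112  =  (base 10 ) 704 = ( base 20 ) 1f4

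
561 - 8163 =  - 7602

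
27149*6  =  162894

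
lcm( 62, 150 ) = 4650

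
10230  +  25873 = 36103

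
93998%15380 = 1718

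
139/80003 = 139/80003= 0.00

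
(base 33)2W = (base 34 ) 2u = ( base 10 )98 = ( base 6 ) 242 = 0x62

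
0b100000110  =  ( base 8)406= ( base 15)127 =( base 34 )7o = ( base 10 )262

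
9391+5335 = 14726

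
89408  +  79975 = 169383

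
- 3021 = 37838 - 40859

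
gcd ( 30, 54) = 6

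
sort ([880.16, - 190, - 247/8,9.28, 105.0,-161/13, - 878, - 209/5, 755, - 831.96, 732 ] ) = [ - 878, - 831.96, - 190, - 209/5, - 247/8,-161/13,9.28,105.0,  732, 755, 880.16]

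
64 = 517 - 453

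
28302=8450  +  19852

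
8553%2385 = 1398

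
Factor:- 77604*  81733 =-6342807732  =  - 2^2*3^1*29^1*37^1 * 47^2* 223^1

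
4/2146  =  2/1073=0.00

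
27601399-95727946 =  - 68126547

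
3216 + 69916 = 73132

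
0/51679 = 0 = 0.00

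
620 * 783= 485460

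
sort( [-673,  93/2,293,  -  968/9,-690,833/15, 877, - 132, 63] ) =[ - 690,-673 , - 132 ,-968/9,93/2, 833/15,63,  293 , 877]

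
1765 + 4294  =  6059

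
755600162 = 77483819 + 678116343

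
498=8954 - 8456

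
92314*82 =7569748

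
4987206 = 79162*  63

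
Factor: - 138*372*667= - 34241112 = - 2^3*3^2 * 23^2*29^1*31^1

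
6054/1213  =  6054/1213  =  4.99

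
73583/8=73583/8 = 9197.88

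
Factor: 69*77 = 3^1*7^1* 11^1 * 23^1= 5313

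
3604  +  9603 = 13207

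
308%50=8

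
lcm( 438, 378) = 27594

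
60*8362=501720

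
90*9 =810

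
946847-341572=605275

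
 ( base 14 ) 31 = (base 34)19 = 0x2b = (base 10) 43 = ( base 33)1a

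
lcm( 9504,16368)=294624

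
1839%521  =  276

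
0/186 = 0= 0.00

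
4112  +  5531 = 9643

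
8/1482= 4/741  =  0.01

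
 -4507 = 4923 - 9430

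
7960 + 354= 8314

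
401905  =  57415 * 7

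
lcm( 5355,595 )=5355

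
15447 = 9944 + 5503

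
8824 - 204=8620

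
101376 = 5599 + 95777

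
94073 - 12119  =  81954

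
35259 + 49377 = 84636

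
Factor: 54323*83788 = 4551615524 = 2^2 * 20947^1*54323^1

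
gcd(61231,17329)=1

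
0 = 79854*0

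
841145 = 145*5801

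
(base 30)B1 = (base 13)1c6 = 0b101001011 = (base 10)331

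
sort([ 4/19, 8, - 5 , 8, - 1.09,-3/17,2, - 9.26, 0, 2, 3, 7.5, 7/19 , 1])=[ - 9.26, - 5, - 1.09, - 3/17, 0, 4/19, 7/19, 1, 2,2,3,7.5,8, 8]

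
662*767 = 507754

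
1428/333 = 4 + 32/111= 4.29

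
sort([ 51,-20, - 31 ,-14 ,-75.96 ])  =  [- 75.96, - 31,-20, - 14, 51]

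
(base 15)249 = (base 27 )j6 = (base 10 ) 519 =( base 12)373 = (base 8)1007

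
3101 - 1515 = 1586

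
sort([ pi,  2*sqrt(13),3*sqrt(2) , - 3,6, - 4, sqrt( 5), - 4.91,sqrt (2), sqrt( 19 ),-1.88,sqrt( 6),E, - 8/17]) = [ - 4.91, - 4, - 3 , - 1.88, - 8/17,sqrt( 2),sqrt( 5),sqrt( 6 ),  E,pi, 3*sqrt (2 ), sqrt( 19) , 6,2*sqrt(13)]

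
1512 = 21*72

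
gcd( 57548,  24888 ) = 4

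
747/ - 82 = - 10 + 73/82 = - 9.11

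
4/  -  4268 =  - 1/1067 = - 0.00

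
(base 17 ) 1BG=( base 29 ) GS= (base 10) 492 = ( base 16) 1EC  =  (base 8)754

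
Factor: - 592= - 2^4*37^1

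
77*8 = 616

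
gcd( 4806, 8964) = 54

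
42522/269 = 42522/269= 158.07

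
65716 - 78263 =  - 12547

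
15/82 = 15/82= 0.18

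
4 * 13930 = 55720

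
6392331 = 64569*99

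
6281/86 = 73 + 3/86 = 73.03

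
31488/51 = 617 + 7/17 = 617.41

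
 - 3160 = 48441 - 51601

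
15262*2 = 30524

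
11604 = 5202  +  6402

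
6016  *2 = 12032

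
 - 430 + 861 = 431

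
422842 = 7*60406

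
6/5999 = 6/5999= 0.00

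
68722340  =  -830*(-82798 ) 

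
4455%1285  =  600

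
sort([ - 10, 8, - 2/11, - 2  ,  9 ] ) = [ - 10, - 2, - 2/11,8,9 ] 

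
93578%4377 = 1661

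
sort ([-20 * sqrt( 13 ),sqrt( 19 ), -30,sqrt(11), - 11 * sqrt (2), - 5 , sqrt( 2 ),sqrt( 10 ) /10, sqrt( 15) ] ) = [-20*sqrt(13),-30, - 11*sqrt( 2 ), - 5, sqrt(10 )/10,sqrt(2),sqrt( 11 ), sqrt (15), sqrt ( 19 ) ]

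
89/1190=89/1190 =0.07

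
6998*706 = 4940588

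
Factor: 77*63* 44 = 2^2*3^2*7^2*11^2 = 213444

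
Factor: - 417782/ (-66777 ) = 2^1*3^ ( - 1)*22259^( - 1)*208891^1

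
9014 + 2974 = 11988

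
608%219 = 170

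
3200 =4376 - 1176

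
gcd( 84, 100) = 4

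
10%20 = 10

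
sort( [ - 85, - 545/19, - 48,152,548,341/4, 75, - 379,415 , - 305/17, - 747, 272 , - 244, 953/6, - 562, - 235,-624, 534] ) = [ - 747, - 624, - 562, - 379, - 244, -235, - 85, - 48, - 545/19, - 305/17, 75,  341/4, 152, 953/6, 272, 415 , 534,548]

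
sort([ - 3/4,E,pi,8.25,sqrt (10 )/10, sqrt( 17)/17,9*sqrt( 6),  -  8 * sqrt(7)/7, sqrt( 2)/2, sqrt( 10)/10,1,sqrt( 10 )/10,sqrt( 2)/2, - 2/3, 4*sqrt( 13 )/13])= [ - 8*sqrt (7)/7, -3/4,-2/3,sqrt(17)/17, sqrt( 10) /10,sqrt( 10)/10, sqrt( 10)/10, sqrt ( 2 ) /2, sqrt ( 2)/2, 1,4*sqrt( 13)/13,E, pi, 8.25, 9*sqrt( 6) ] 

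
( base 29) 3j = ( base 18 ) 5g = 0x6A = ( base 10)106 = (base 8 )152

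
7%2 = 1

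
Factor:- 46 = -2^1*23^1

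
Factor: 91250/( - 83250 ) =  - 3^( - 2 )*5^1 *37^( - 1 )*73^1   =  -365/333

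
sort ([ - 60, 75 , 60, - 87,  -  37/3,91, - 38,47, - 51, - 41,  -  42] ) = [-87, - 60,- 51,-42, - 41, - 38, - 37/3,47, 60,75, 91] 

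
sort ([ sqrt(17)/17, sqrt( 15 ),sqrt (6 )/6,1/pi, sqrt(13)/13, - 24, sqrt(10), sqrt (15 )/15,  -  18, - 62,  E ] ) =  [ - 62, - 24, - 18,sqrt( 17)/17, sqrt (15)/15, sqrt(13)/13, 1/pi, sqrt( 6)/6,  E,sqrt( 10), sqrt( 15 )] 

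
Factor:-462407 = -11^1*127^1*331^1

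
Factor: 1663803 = 3^2*223^1*829^1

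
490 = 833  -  343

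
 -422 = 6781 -7203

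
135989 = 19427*7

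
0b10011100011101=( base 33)96E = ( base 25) G0D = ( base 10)10013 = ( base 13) 4733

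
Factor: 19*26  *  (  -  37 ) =-18278  =  - 2^1*13^1*19^1*37^1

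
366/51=122/17 = 7.18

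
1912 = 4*478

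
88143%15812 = 9083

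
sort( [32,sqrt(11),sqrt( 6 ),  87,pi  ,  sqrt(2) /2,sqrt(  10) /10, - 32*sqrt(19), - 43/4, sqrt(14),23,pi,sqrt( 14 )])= [- 32*sqrt(19), - 43/4 , sqrt( 10)/10, sqrt (2)/2,sqrt(6 ),pi,pi, sqrt (11),sqrt( 14),sqrt(14 ) , 23,32, 87 ]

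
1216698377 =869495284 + 347203093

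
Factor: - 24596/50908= - 43/89  =  - 43^1*89^( - 1)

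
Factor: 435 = 3^1 * 5^1*29^1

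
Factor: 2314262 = 2^1*1157131^1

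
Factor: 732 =2^2*3^1*61^1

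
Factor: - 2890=  -  2^1*5^1*17^2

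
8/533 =8/533= 0.02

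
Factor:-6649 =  - 61^1*109^1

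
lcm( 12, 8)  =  24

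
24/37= 24/37 = 0.65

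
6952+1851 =8803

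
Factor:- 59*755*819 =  - 36482355  =  - 3^2*5^1*7^1*13^1*59^1*151^1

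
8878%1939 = 1122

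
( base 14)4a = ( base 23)2K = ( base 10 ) 66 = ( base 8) 102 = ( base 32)22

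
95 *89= 8455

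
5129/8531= 5129/8531 = 0.60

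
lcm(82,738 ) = 738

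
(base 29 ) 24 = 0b111110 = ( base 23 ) 2G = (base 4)332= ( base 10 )62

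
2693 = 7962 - 5269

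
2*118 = 236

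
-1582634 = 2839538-4422172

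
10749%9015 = 1734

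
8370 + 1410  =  9780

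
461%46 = 1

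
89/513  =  89/513 = 0.17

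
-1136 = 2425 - 3561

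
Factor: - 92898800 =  - 2^4 * 5^2*271^1 * 857^1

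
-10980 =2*( - 5490)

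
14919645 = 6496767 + 8422878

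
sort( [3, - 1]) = [  -  1 , 3 ]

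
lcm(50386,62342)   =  3678178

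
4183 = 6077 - 1894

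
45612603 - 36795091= 8817512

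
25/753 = 25/753  =  0.03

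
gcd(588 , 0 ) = 588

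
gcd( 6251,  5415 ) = 19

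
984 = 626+358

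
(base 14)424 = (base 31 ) qa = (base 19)24i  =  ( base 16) 330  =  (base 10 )816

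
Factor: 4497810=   2^1*3^1 * 5^1*313^1*479^1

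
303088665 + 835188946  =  1138277611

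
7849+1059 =8908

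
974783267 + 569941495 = 1544724762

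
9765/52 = 9765/52  =  187.79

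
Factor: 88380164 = 2^2*173^1*127717^1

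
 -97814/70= - 48907/35 = - 1397.34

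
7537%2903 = 1731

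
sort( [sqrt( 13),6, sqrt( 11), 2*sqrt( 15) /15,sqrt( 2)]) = [2*sqrt( 15) /15, sqrt(2), sqrt( 11), sqrt(13 ),6] 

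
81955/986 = 83 + 117/986=   83.12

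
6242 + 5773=12015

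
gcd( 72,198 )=18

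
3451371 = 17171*201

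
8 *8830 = 70640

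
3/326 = 3/326 =0.01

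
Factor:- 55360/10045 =-2^6*7^( - 2 ) * 41^ (-1)*173^1 = - 11072/2009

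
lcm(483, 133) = 9177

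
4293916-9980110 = -5686194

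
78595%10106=7853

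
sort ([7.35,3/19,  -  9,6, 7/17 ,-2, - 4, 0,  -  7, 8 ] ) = [ - 9,-7, - 4, - 2, 0, 3/19, 7/17, 6,7.35,  8]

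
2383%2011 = 372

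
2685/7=383+4/7 = 383.57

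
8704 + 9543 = 18247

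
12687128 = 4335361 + 8351767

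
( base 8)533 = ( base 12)24b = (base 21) GB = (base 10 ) 347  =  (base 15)182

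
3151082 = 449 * 7018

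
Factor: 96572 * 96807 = 9348845604 = 2^2*3^1 *7^1* 23^2*61^1 * 3449^1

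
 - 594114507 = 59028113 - 653142620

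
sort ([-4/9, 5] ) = [ - 4/9,5]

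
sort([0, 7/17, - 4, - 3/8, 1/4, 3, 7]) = [ - 4, - 3/8, 0, 1/4, 7/17,  3 , 7] 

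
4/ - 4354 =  - 1+2175/2177 = - 0.00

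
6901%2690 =1521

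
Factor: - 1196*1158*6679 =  - 2^3*3^1*13^1*23^1*193^1*6679^1 = -9250201272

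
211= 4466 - 4255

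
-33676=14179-47855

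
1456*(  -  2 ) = - 2912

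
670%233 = 204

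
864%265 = 69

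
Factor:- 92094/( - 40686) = 6781^( -1 )*15349^1 = 15349/6781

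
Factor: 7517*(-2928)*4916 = - 2^6*3^1*61^1*1229^1*7517^1  =  -108200058816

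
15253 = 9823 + 5430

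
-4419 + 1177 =  -  3242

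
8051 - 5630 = 2421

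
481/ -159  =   -481/159 = -  3.03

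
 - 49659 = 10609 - 60268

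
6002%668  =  658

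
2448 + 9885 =12333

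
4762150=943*5050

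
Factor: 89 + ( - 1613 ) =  - 2^2*3^1*127^1 =- 1524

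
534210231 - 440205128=94005103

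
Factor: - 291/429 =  - 11^( - 1 ) * 13^( - 1)*97^1= - 97/143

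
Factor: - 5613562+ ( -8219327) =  - 13832889 = - 3^1*7^1*193^1*3413^1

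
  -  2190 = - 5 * 438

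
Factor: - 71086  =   - 2^1*35543^1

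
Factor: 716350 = 2^1*5^2*14327^1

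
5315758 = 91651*58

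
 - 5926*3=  - 17778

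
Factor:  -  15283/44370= -31/90 = - 2^ (  -  1)*3^( - 2) * 5^( - 1 )* 31^1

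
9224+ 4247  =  13471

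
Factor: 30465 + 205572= 236037  =  3^1*19^1*41^1*101^1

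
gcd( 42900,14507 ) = 1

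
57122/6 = 28561/3 = 9520.33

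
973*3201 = 3114573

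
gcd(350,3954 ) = 2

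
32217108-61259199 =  - 29042091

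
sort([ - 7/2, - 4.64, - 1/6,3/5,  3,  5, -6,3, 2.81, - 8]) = [  -  8  ,- 6,- 4.64,-7/2,  -  1/6,3/5,2.81, 3, 3,5] 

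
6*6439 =38634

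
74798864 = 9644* 7756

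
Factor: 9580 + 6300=15880 = 2^3*5^1*397^1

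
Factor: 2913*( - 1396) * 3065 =- 12463969620 = -2^2*3^1*5^1*349^1*613^1*971^1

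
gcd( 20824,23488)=8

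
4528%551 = 120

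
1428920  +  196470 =1625390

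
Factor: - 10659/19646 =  - 51/94 = - 2^( - 1)*3^1*17^1*47^(-1)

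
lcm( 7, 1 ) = 7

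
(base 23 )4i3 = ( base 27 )3CM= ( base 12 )1571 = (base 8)4745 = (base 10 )2533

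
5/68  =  5/68 = 0.07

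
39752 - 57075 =-17323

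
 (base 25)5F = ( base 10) 140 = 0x8C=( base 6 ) 352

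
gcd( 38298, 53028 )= 2946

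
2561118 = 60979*42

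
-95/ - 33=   95/33 = 2.88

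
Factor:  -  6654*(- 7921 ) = 2^1*3^1*89^2*1109^1 = 52706334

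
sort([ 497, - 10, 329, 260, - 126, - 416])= [ - 416,-126 ,-10, 260,329, 497]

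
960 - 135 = 825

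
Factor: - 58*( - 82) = 4756 = 2^2*29^1*41^1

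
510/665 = 102/133= 0.77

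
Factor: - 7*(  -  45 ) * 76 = 23940= 2^2*3^2*5^1*7^1*19^1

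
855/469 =855/469 = 1.82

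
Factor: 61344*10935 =2^5*3^10*5^1*71^1 = 670796640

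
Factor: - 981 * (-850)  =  2^1*3^2*5^2*17^1*109^1 = 833850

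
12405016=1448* 8567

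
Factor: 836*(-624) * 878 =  - 2^7*3^1*11^1 * 13^1 * 19^1*439^1 = - 458020992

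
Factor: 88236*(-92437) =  - 2^2 *3^3*19^1*23^1*43^1*4019^1= - 8156271132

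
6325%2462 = 1401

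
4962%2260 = 442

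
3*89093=267279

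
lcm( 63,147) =441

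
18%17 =1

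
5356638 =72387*74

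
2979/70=2979/70 = 42.56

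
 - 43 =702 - 745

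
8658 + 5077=13735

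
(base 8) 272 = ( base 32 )5q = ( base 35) 5b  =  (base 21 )8i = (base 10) 186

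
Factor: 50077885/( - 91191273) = -3^( - 1)*5^1 * 11^1*13^1*37^( - 1 )*811^ ( - 1) * 1013^ (-1)*70039^1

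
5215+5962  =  11177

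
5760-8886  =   - 3126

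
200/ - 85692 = - 50/21423 = -0.00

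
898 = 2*449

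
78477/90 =26159/30 = 871.97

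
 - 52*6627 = -344604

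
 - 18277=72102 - 90379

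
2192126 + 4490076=6682202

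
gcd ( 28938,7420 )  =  742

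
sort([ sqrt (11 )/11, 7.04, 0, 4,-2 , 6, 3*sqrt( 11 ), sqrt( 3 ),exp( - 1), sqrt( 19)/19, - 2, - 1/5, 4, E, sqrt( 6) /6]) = [-2, - 2, - 1/5, 0, sqrt( 19)/19,sqrt(11 ) /11, exp( - 1 ), sqrt( 6) /6, sqrt( 3),  E, 4, 4, 6, 7.04,3 * sqrt( 11 ) ] 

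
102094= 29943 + 72151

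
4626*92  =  425592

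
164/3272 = 41/818= 0.05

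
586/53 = 11 + 3/53= 11.06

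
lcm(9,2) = 18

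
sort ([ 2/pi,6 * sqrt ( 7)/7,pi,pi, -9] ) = [ - 9,2/pi, 6 * sqrt(7 )/7,pi,  pi]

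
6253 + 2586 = 8839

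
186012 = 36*5167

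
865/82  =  10 + 45/82 = 10.55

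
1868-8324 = -6456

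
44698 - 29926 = 14772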